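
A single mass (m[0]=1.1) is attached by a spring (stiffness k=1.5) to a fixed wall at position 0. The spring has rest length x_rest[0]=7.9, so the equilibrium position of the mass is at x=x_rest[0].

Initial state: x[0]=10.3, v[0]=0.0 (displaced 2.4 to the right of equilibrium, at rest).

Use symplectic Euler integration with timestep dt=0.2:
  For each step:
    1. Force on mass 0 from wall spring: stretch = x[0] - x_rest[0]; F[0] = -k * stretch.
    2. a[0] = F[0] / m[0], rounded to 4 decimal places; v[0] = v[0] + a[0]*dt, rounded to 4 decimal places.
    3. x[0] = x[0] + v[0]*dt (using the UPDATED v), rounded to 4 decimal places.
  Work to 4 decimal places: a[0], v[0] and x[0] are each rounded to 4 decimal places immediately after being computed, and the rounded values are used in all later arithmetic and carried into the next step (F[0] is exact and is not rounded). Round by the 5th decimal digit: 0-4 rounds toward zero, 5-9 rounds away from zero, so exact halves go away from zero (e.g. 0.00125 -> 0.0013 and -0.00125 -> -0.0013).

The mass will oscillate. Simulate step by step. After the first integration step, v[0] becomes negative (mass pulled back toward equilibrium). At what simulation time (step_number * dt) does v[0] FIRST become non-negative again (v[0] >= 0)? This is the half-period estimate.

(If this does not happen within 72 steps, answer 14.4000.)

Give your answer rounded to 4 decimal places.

Answer: 2.8000

Derivation:
Step 0: x=[10.3000] v=[0.0000]
Step 1: x=[10.1691] v=[-0.6545]
Step 2: x=[9.9144] v=[-1.2733]
Step 3: x=[9.5499] v=[-1.8227]
Step 4: x=[9.0954] v=[-2.2727]
Step 5: x=[8.5757] v=[-2.5987]
Step 6: x=[8.0191] v=[-2.7830]
Step 7: x=[7.4560] v=[-2.8155]
Step 8: x=[6.9171] v=[-2.6944]
Step 9: x=[6.4318] v=[-2.4263]
Step 10: x=[6.0266] v=[-2.0259]
Step 11: x=[5.7236] v=[-1.5150]
Step 12: x=[5.5393] v=[-0.9214]
Step 13: x=[5.4838] v=[-0.2776]
Step 14: x=[5.5601] v=[0.3814]
First v>=0 after going negative at step 14, time=2.8000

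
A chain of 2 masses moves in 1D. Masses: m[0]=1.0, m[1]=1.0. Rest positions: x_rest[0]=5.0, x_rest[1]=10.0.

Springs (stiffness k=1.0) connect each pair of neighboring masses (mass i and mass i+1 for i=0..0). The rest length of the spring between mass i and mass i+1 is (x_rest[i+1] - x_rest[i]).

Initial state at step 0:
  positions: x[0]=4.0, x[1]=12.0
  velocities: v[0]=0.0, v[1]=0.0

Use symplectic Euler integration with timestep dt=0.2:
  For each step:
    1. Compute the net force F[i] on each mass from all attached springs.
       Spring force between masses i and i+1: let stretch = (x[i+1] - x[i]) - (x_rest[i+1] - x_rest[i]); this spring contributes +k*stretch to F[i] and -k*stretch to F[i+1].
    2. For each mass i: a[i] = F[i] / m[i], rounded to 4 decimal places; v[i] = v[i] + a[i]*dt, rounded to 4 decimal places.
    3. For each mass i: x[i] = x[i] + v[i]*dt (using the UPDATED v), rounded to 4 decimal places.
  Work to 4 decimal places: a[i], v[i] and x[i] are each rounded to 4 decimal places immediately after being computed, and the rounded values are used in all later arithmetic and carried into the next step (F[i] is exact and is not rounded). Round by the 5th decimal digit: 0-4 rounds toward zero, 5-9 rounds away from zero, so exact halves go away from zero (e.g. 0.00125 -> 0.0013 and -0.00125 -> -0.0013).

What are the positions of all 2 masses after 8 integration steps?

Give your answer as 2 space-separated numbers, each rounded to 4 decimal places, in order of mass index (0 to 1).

Answer: 6.6297 9.3703

Derivation:
Step 0: x=[4.0000 12.0000] v=[0.0000 0.0000]
Step 1: x=[4.1200 11.8800] v=[0.6000 -0.6000]
Step 2: x=[4.3504 11.6496] v=[1.1520 -1.1520]
Step 3: x=[4.6728 11.3272] v=[1.6118 -1.6118]
Step 4: x=[5.0613 10.9387] v=[1.9427 -1.9427]
Step 5: x=[5.4849 10.5151] v=[2.1182 -2.1182]
Step 6: x=[5.9097 10.0903] v=[2.1242 -2.1242]
Step 7: x=[6.3018 9.6982] v=[1.9603 -1.9603]
Step 8: x=[6.6297 9.3703] v=[1.6396 -1.6396]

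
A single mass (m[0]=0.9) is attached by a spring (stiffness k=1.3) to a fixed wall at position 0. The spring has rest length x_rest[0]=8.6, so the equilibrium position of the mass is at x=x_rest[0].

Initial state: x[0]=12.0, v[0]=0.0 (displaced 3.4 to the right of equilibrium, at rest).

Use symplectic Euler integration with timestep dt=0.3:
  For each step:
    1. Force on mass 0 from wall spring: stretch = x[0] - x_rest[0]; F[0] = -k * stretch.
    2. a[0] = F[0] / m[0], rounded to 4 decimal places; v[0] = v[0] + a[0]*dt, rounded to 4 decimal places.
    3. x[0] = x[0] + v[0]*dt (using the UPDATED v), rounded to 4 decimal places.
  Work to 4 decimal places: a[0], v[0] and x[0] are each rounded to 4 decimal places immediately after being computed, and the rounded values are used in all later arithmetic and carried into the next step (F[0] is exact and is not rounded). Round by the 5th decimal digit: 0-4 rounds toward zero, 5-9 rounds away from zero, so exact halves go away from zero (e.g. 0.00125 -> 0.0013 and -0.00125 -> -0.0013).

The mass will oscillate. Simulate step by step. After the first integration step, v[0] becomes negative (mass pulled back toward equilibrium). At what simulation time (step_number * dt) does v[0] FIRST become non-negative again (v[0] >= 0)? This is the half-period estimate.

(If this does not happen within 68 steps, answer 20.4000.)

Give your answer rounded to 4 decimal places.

Step 0: x=[12.0000] v=[0.0000]
Step 1: x=[11.5580] v=[-1.4733]
Step 2: x=[10.7315] v=[-2.7551]
Step 3: x=[9.6279] v=[-3.6787]
Step 4: x=[8.3907] v=[-4.1241]
Step 5: x=[7.1807] v=[-4.0334]
Step 6: x=[6.1552] v=[-3.4184]
Step 7: x=[5.4475] v=[-2.3590]
Step 8: x=[5.1496] v=[-0.9929]
Step 9: x=[5.3003] v=[0.5023]
First v>=0 after going negative at step 9, time=2.7000

Answer: 2.7000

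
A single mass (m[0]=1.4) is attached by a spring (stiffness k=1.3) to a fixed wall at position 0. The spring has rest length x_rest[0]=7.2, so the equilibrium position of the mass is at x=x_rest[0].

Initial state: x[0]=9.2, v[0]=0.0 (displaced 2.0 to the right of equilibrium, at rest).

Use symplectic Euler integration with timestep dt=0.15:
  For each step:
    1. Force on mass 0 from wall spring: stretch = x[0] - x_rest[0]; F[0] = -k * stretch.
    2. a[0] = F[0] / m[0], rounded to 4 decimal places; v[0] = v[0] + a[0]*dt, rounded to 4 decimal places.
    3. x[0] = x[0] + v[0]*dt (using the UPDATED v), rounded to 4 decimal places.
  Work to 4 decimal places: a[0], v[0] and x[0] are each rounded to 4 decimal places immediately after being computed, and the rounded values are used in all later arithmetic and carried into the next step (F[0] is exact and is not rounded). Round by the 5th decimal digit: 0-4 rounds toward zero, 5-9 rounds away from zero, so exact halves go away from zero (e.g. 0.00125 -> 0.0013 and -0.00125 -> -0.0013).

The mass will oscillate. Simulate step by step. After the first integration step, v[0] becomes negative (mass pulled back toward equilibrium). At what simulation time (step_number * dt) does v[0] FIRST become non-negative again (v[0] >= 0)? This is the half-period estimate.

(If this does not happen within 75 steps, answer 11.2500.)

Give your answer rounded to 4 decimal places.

Answer: 3.3000

Derivation:
Step 0: x=[9.2000] v=[0.0000]
Step 1: x=[9.1582] v=[-0.2786]
Step 2: x=[9.0755] v=[-0.5513]
Step 3: x=[8.9536] v=[-0.8125]
Step 4: x=[8.7951] v=[-1.0567]
Step 5: x=[8.6033] v=[-1.2789]
Step 6: x=[8.3821] v=[-1.4744]
Step 7: x=[8.1362] v=[-1.6391]
Step 8: x=[7.8708] v=[-1.7695]
Step 9: x=[7.5914] v=[-1.8629]
Step 10: x=[7.3038] v=[-1.9174]
Step 11: x=[7.0140] v=[-1.9319]
Step 12: x=[6.7281] v=[-1.9060]
Step 13: x=[6.4521] v=[-1.8403]
Step 14: x=[6.1917] v=[-1.7361]
Step 15: x=[5.9523] v=[-1.5957]
Step 16: x=[5.7390] v=[-1.4219]
Step 17: x=[5.5562] v=[-1.2184]
Step 18: x=[5.4078] v=[-0.9894]
Step 19: x=[5.2968] v=[-0.7398]
Step 20: x=[5.2256] v=[-0.4747]
Step 21: x=[5.1956] v=[-0.1997]
Step 22: x=[5.2075] v=[0.0795]
First v>=0 after going negative at step 22, time=3.3000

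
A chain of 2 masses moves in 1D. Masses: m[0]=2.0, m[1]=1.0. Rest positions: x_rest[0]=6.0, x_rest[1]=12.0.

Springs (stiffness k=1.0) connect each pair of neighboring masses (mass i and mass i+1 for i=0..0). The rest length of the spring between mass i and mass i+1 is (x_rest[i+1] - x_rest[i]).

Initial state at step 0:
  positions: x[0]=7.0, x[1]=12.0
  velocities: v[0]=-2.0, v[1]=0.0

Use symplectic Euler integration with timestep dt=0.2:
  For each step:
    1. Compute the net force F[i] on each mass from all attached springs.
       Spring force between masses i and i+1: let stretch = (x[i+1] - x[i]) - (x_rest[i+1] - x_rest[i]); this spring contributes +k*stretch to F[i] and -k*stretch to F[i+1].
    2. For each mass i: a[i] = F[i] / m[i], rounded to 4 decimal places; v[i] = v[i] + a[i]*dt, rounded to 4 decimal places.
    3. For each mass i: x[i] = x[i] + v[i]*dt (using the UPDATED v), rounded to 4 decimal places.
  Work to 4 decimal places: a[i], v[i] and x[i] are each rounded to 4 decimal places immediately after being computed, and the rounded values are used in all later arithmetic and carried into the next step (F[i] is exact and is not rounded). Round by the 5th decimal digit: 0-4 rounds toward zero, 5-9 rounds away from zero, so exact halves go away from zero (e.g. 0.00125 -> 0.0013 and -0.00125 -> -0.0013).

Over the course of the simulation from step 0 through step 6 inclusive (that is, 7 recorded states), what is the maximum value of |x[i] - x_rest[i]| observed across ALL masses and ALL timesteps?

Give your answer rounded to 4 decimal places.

Step 0: x=[7.0000 12.0000] v=[-2.0000 0.0000]
Step 1: x=[6.5800 12.0400] v=[-2.1000 0.2000]
Step 2: x=[6.1492 12.1016] v=[-2.1540 0.3080]
Step 3: x=[5.7174 12.1651] v=[-2.1588 0.3175]
Step 4: x=[5.2946 12.2107] v=[-2.1140 0.2280]
Step 5: x=[4.8901 12.2197] v=[-2.0224 0.0448]
Step 6: x=[4.5122 12.1755] v=[-1.8894 -0.2211]
Max displacement = 1.4878

Answer: 1.4878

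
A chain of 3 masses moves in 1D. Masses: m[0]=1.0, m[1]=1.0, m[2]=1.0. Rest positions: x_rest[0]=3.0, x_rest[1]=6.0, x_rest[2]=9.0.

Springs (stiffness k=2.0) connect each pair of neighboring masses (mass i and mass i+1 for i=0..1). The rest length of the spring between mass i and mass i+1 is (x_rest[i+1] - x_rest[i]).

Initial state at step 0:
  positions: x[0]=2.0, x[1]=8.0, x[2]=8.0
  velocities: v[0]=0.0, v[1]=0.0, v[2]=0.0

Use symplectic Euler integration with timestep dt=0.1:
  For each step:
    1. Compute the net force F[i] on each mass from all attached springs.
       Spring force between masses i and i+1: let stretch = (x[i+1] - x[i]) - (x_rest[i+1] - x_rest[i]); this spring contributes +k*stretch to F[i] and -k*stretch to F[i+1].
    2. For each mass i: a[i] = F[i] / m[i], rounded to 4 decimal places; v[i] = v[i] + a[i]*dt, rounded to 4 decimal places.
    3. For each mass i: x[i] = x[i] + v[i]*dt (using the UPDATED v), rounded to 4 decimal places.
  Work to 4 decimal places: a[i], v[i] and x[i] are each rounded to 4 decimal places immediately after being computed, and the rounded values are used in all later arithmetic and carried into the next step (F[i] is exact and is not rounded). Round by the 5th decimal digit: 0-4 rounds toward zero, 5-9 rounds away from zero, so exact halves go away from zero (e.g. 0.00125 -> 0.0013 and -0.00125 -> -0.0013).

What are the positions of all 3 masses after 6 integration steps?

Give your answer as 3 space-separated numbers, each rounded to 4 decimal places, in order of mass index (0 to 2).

Step 0: x=[2.0000 8.0000 8.0000] v=[0.0000 0.0000 0.0000]
Step 1: x=[2.0600 7.8800 8.0600] v=[0.6000 -1.2000 0.6000]
Step 2: x=[2.1764 7.6472 8.1764] v=[1.1640 -2.3280 1.1640]
Step 3: x=[2.3422 7.3156 8.3422] v=[1.6582 -3.3163 1.6582]
Step 4: x=[2.5475 6.9050 8.5475] v=[2.0529 -4.1057 2.0529]
Step 5: x=[2.7799 6.4401 8.7799] v=[2.3244 -4.6487 2.3244]
Step 6: x=[3.0255 5.9488 9.0255] v=[2.4564 -4.9128 2.4564]

Answer: 3.0255 5.9488 9.0255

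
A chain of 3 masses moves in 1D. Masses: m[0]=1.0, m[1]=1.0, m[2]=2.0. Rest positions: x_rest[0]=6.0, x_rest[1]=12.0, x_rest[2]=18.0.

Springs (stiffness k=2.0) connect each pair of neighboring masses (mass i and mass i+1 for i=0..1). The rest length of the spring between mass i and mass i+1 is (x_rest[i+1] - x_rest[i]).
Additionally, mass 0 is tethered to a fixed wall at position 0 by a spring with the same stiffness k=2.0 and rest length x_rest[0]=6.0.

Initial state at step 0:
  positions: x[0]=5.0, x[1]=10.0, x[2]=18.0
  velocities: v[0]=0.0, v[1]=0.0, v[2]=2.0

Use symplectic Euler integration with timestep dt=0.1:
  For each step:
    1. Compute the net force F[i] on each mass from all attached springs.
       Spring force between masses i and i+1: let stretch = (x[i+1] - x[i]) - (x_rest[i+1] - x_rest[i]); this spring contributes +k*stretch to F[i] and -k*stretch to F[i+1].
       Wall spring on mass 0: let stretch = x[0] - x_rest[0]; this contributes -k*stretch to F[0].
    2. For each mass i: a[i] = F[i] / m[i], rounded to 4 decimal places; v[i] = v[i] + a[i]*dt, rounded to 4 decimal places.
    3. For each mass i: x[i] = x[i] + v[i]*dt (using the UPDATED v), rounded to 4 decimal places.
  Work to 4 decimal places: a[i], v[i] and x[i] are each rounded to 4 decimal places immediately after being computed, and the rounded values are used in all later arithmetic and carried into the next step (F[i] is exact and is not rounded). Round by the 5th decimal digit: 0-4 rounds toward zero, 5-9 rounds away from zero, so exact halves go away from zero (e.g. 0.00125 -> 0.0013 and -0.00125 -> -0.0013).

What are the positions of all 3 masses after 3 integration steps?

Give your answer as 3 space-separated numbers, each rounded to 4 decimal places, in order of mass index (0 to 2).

Step 0: x=[5.0000 10.0000 18.0000] v=[0.0000 0.0000 2.0000]
Step 1: x=[5.0000 10.0600 18.1800] v=[0.0000 0.6000 1.8000]
Step 2: x=[5.0012 10.1812 18.3388] v=[0.0120 1.2120 1.5880]
Step 3: x=[5.0060 10.3620 18.4760] v=[0.0478 1.8075 1.3722]

Answer: 5.0060 10.3620 18.4760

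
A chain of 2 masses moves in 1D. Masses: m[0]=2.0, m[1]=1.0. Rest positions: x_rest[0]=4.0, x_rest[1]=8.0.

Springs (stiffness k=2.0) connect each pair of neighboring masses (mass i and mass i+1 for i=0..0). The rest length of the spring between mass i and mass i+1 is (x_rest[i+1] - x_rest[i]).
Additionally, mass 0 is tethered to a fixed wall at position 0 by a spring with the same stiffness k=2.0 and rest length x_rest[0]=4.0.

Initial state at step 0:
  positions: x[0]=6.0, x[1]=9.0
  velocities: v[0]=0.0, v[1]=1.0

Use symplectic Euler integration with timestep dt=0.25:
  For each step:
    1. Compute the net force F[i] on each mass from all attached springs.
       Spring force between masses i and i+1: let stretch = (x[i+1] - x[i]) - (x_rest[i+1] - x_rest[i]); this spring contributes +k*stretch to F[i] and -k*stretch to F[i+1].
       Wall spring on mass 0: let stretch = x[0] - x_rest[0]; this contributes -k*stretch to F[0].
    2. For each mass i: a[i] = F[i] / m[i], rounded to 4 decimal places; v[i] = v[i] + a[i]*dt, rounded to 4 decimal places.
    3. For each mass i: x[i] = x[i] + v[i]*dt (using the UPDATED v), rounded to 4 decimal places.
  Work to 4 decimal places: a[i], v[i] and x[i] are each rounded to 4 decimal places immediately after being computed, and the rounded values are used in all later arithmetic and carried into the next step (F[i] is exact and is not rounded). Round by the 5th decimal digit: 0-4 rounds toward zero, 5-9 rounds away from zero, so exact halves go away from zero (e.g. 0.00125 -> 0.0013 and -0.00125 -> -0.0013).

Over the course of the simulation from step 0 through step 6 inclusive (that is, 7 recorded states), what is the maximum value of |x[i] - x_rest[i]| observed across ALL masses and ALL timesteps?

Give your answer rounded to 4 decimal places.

Step 0: x=[6.0000 9.0000] v=[0.0000 1.0000]
Step 1: x=[5.8125 9.3750] v=[-0.7500 1.5000]
Step 2: x=[5.4844 9.8047] v=[-1.3125 1.7188]
Step 3: x=[5.0835 10.1944] v=[-1.6035 1.5587]
Step 4: x=[4.6843 10.4452] v=[-1.5967 1.0033]
Step 5: x=[4.3524 10.4759] v=[-1.3276 0.1229]
Step 6: x=[4.1312 10.2412] v=[-0.8848 -0.9389]
Max displacement = 2.4759

Answer: 2.4759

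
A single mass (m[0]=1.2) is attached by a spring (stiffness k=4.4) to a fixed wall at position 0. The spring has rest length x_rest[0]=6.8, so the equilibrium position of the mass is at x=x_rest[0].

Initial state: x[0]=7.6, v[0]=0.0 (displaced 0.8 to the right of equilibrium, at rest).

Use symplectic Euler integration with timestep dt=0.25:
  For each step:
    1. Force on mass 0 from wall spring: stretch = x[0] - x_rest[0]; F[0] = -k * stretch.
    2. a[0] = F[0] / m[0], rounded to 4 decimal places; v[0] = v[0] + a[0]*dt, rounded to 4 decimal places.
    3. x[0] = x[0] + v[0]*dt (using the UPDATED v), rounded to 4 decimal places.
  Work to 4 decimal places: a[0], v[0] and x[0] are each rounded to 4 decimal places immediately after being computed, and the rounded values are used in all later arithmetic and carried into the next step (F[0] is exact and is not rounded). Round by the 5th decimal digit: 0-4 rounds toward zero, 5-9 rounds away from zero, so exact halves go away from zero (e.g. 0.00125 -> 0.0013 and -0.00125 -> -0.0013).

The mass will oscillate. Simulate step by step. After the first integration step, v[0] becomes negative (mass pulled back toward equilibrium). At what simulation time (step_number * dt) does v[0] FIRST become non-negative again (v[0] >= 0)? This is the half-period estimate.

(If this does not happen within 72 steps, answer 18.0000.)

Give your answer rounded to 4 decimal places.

Answer: 1.7500

Derivation:
Step 0: x=[7.6000] v=[0.0000]
Step 1: x=[7.4167] v=[-0.7333]
Step 2: x=[7.0921] v=[-1.2986]
Step 3: x=[6.7005] v=[-1.5664]
Step 4: x=[6.3317] v=[-1.4752]
Step 5: x=[6.0702] v=[-1.0459]
Step 6: x=[5.9760] v=[-0.3769]
Step 7: x=[6.0706] v=[0.3784]
First v>=0 after going negative at step 7, time=1.7500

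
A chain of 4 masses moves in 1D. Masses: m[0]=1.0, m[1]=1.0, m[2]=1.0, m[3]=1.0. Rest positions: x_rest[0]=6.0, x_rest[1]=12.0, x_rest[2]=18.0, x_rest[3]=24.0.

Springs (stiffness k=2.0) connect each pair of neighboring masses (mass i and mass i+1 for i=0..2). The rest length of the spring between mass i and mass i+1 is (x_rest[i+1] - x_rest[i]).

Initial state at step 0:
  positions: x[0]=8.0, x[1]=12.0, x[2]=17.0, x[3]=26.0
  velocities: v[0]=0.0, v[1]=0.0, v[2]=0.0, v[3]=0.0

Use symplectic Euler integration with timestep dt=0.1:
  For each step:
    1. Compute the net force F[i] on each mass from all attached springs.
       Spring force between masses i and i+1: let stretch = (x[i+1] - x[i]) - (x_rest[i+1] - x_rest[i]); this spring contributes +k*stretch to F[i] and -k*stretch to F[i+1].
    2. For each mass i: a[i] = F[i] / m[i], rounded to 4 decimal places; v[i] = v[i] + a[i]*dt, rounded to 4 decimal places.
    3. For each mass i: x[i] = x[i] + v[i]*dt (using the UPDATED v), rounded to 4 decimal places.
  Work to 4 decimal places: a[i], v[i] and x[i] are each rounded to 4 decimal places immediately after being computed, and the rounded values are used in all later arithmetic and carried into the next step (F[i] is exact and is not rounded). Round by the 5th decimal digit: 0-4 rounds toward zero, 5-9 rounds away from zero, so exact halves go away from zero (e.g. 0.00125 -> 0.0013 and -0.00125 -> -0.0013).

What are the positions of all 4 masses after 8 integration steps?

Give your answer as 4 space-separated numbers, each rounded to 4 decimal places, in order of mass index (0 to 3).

Step 0: x=[8.0000 12.0000 17.0000 26.0000] v=[0.0000 0.0000 0.0000 0.0000]
Step 1: x=[7.9600 12.0200 17.0800 25.9400] v=[-0.4000 0.2000 0.8000 -0.6000]
Step 2: x=[7.8812 12.0600 17.2360 25.8228] v=[-0.7880 0.4000 1.5600 -1.1720]
Step 3: x=[7.7660 12.1199 17.4602 25.6539] v=[-1.1522 0.5994 2.2422 -1.6894]
Step 4: x=[7.6179 12.1996 17.7415 25.4411] v=[-1.4814 0.7967 2.8129 -2.1281]
Step 5: x=[7.4414 12.2985 18.0659 25.1943] v=[-1.7651 0.9887 3.2444 -2.4680]
Step 6: x=[7.2420 12.4156 18.4176 24.9249] v=[-1.9937 1.1708 3.5166 -2.6937]
Step 7: x=[7.0261 12.5493 18.7794 24.6454] v=[-2.1590 1.3365 3.6177 -2.7952]
Step 8: x=[6.8007 12.6971 19.1339 24.3686] v=[-2.2544 1.4779 3.5449 -2.7684]

Answer: 6.8007 12.6971 19.1339 24.3686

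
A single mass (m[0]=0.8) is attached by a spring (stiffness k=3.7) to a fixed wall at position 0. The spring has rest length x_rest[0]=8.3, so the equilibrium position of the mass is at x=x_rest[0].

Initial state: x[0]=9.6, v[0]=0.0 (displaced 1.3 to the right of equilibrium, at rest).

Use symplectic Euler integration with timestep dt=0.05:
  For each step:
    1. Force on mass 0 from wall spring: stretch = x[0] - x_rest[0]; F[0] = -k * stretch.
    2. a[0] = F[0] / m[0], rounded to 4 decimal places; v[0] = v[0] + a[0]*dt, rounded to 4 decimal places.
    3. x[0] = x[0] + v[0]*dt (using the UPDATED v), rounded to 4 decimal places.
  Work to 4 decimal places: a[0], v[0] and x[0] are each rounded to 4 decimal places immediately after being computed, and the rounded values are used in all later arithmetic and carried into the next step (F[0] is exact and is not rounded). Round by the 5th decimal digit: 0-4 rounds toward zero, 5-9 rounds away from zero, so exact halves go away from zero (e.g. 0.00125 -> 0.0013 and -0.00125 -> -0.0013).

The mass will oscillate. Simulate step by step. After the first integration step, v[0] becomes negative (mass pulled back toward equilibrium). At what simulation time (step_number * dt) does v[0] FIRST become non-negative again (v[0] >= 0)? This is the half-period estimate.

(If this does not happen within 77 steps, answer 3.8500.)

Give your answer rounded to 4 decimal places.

Answer: 1.5000

Derivation:
Step 0: x=[9.6000] v=[0.0000]
Step 1: x=[9.5850] v=[-0.3006]
Step 2: x=[9.5551] v=[-0.5978]
Step 3: x=[9.5107] v=[-0.8880]
Step 4: x=[9.4523] v=[-1.1680]
Step 5: x=[9.3806] v=[-1.4345]
Step 6: x=[9.2964] v=[-1.6844]
Step 7: x=[9.2007] v=[-1.9148]
Step 8: x=[9.0945] v=[-2.1231]
Step 9: x=[8.9792] v=[-2.3068]
Step 10: x=[8.8560] v=[-2.4639]
Step 11: x=[8.7264] v=[-2.5925]
Step 12: x=[8.5918] v=[-2.6911]
Step 13: x=[8.4539] v=[-2.7586]
Step 14: x=[8.3142] v=[-2.7942]
Step 15: x=[8.1743] v=[-2.7975]
Step 16: x=[8.0359] v=[-2.7684]
Step 17: x=[7.9005] v=[-2.7073]
Step 18: x=[7.7698] v=[-2.6149]
Step 19: x=[7.6452] v=[-2.4923]
Step 20: x=[7.5282] v=[-2.3409]
Step 21: x=[7.4201] v=[-2.1624]
Step 22: x=[7.3222] v=[-1.9589]
Step 23: x=[7.2356] v=[-1.7328]
Step 24: x=[7.1613] v=[-1.4867]
Step 25: x=[7.1001] v=[-1.2234]
Step 26: x=[7.0528] v=[-0.9459]
Step 27: x=[7.0199] v=[-0.6575]
Step 28: x=[7.0018] v=[-0.3615]
Step 29: x=[6.9987] v=[-0.0613]
Step 30: x=[7.0107] v=[0.2396]
First v>=0 after going negative at step 30, time=1.5000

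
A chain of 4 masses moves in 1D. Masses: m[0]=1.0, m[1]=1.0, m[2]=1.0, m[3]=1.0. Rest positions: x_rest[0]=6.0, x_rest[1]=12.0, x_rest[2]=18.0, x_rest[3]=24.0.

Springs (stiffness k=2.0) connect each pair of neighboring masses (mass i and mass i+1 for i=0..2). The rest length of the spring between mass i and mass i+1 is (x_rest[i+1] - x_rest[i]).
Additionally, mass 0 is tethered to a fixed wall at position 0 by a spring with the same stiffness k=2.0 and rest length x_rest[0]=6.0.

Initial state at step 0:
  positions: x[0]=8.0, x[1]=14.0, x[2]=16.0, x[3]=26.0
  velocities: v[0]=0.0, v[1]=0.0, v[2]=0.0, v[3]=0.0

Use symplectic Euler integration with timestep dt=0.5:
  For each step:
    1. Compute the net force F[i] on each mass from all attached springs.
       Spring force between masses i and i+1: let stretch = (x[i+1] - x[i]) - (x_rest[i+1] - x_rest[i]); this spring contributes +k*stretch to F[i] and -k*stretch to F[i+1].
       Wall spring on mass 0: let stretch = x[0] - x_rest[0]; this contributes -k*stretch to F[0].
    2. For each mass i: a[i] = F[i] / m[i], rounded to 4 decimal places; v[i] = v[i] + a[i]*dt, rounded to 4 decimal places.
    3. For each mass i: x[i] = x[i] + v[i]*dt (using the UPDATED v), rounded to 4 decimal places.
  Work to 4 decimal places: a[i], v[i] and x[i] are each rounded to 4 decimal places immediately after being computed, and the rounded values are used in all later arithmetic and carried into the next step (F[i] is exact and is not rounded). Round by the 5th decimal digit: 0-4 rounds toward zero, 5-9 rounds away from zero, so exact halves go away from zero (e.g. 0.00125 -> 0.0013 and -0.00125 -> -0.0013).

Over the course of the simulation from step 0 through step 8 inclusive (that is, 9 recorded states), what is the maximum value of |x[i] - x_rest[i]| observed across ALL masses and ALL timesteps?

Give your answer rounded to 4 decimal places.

Answer: 4.0000

Derivation:
Step 0: x=[8.0000 14.0000 16.0000 26.0000] v=[0.0000 0.0000 0.0000 0.0000]
Step 1: x=[7.0000 12.0000 20.0000 24.0000] v=[-2.0000 -4.0000 8.0000 -4.0000]
Step 2: x=[5.0000 11.5000 22.0000 23.0000] v=[-4.0000 -1.0000 4.0000 -2.0000]
Step 3: x=[3.7500 13.0000 19.2500 24.5000] v=[-2.5000 3.0000 -5.5000 3.0000]
Step 4: x=[5.2500 13.0000 16.0000 26.3750] v=[3.0000 0.0000 -6.5000 3.7500]
Step 5: x=[8.0000 10.6250 16.4375 26.0625] v=[5.5000 -4.7500 0.8750 -0.6250]
Step 6: x=[8.0625 9.8438 18.7813 23.9375] v=[0.1250 -1.5625 4.6875 -4.2500]
Step 7: x=[4.9844 12.6407 19.2344 22.2344] v=[-6.1562 5.5937 0.9062 -3.4062]
Step 8: x=[3.2423 14.9063 17.8907 22.0313] v=[-3.4843 4.5311 -2.6875 -0.4062]
Max displacement = 4.0000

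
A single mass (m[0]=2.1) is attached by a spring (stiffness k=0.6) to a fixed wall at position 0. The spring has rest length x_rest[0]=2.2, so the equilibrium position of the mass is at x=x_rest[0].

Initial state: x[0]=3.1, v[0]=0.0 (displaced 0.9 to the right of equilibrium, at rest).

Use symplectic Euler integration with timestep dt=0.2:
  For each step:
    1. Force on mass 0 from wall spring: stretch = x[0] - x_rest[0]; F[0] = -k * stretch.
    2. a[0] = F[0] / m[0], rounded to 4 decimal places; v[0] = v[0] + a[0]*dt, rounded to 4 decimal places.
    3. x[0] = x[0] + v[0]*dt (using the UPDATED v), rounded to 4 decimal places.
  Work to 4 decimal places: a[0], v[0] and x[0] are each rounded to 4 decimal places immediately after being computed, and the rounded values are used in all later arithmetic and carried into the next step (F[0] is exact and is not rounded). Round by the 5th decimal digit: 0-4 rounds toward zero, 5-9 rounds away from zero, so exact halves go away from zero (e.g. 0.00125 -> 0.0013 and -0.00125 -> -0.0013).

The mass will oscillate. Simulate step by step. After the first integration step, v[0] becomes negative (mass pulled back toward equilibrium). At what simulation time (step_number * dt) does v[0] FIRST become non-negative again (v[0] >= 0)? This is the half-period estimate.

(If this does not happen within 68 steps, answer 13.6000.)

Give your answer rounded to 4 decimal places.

Answer: 6.0000

Derivation:
Step 0: x=[3.1000] v=[0.0000]
Step 1: x=[3.0897] v=[-0.0514]
Step 2: x=[3.0693] v=[-0.1022]
Step 3: x=[3.0389] v=[-0.1519]
Step 4: x=[2.9989] v=[-0.1998]
Step 5: x=[2.9498] v=[-0.2455]
Step 6: x=[2.8921] v=[-0.2883]
Step 7: x=[2.8265] v=[-0.3278]
Step 8: x=[2.7538] v=[-0.3636]
Step 9: x=[2.6748] v=[-0.3952]
Step 10: x=[2.5903] v=[-0.4223]
Step 11: x=[2.5014] v=[-0.4446]
Step 12: x=[2.4090] v=[-0.4618]
Step 13: x=[2.3143] v=[-0.4737]
Step 14: x=[2.2183] v=[-0.4802]
Step 15: x=[2.1221] v=[-0.4812]
Step 16: x=[2.0268] v=[-0.4767]
Step 17: x=[1.9334] v=[-0.4668]
Step 18: x=[1.8431] v=[-0.4516]
Step 19: x=[1.7569] v=[-0.4312]
Step 20: x=[1.6757] v=[-0.4059]
Step 21: x=[1.6005] v=[-0.3759]
Step 22: x=[1.5322] v=[-0.3416]
Step 23: x=[1.4715] v=[-0.3034]
Step 24: x=[1.4191] v=[-0.2618]
Step 25: x=[1.3757] v=[-0.2172]
Step 26: x=[1.3417] v=[-0.1701]
Step 27: x=[1.3175] v=[-0.1211]
Step 28: x=[1.3034] v=[-0.0707]
Step 29: x=[1.2995] v=[-0.0195]
Step 30: x=[1.3059] v=[0.0320]
First v>=0 after going negative at step 30, time=6.0000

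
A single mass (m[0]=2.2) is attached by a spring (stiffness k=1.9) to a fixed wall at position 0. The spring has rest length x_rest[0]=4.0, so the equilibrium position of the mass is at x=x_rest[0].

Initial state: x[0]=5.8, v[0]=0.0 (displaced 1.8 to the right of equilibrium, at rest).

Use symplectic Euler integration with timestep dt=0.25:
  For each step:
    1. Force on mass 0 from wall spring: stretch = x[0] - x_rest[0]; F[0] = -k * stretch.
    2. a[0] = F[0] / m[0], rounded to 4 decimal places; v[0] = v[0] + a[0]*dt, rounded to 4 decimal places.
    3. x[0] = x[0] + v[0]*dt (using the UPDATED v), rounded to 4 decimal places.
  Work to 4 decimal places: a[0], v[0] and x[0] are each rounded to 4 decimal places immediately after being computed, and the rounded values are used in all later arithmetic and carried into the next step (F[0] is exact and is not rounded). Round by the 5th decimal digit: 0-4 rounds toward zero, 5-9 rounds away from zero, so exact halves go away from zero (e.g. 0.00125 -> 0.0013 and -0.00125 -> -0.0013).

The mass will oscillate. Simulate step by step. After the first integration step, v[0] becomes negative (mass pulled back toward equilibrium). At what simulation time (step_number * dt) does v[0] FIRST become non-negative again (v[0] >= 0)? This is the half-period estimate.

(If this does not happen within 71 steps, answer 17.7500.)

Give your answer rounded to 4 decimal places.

Step 0: x=[5.8000] v=[0.0000]
Step 1: x=[5.7029] v=[-0.3886]
Step 2: x=[5.5138] v=[-0.7563]
Step 3: x=[5.2430] v=[-1.0832]
Step 4: x=[4.9051] v=[-1.3516]
Step 5: x=[4.5184] v=[-1.5470]
Step 6: x=[4.1037] v=[-1.6589]
Step 7: x=[3.6834] v=[-1.6813]
Step 8: x=[3.2802] v=[-1.6130]
Step 9: x=[2.9158] v=[-1.4576]
Step 10: x=[2.6099] v=[-1.2235]
Step 11: x=[2.3791] v=[-0.9234]
Step 12: x=[2.2358] v=[-0.5734]
Step 13: x=[2.1877] v=[-0.1925]
Step 14: x=[2.2374] v=[0.1988]
First v>=0 after going negative at step 14, time=3.5000

Answer: 3.5000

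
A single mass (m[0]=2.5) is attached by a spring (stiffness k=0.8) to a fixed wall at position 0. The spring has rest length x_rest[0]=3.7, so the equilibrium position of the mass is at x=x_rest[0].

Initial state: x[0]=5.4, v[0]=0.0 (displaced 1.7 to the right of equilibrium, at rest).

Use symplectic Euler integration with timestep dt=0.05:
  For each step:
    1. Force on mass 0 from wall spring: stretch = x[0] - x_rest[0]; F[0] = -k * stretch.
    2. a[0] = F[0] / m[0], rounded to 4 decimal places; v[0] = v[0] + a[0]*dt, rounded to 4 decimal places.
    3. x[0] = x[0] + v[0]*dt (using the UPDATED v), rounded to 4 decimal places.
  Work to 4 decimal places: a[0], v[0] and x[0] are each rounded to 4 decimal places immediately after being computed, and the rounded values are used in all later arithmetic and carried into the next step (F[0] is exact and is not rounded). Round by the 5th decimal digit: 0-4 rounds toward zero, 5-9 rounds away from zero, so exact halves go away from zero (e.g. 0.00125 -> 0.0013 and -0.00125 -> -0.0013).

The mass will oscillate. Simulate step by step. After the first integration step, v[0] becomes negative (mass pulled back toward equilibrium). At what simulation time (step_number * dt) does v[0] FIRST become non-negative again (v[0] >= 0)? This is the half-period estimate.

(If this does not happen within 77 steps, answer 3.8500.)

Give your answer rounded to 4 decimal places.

Answer: 3.8500

Derivation:
Step 0: x=[5.4000] v=[0.0000]
Step 1: x=[5.3986] v=[-0.0272]
Step 2: x=[5.3959] v=[-0.0544]
Step 3: x=[5.3918] v=[-0.0815]
Step 4: x=[5.3864] v=[-0.1086]
Step 5: x=[5.3796] v=[-0.1356]
Step 6: x=[5.3715] v=[-0.1625]
Step 7: x=[5.3620] v=[-0.1892]
Step 8: x=[5.3512] v=[-0.2158]
Step 9: x=[5.3391] v=[-0.2422]
Step 10: x=[5.3257] v=[-0.2684]
Step 11: x=[5.3110] v=[-0.2944]
Step 12: x=[5.2950] v=[-0.3202]
Step 13: x=[5.2777] v=[-0.3457]
Step 14: x=[5.2592] v=[-0.3709]
Step 15: x=[5.2394] v=[-0.3958]
Step 16: x=[5.2184] v=[-0.4204]
Step 17: x=[5.1962] v=[-0.4447]
Step 18: x=[5.1728] v=[-0.4686]
Step 19: x=[5.1482] v=[-0.4922]
Step 20: x=[5.1224] v=[-0.5154]
Step 21: x=[5.0955] v=[-0.5382]
Step 22: x=[5.0675] v=[-0.5605]
Step 23: x=[5.0384] v=[-0.5824]
Step 24: x=[5.0082] v=[-0.6038]
Step 25: x=[4.9770] v=[-0.6247]
Step 26: x=[4.9447] v=[-0.6451]
Step 27: x=[4.9115] v=[-0.6650]
Step 28: x=[4.8773] v=[-0.6844]
Step 29: x=[4.8421] v=[-0.7032]
Step 30: x=[4.8060] v=[-0.7215]
Step 31: x=[4.7690] v=[-0.7392]
Step 32: x=[4.7312] v=[-0.7563]
Step 33: x=[4.6926] v=[-0.7728]
Step 34: x=[4.6532] v=[-0.7887]
Step 35: x=[4.6130] v=[-0.8040]
Step 36: x=[4.5721] v=[-0.8186]
Step 37: x=[4.5305] v=[-0.8326]
Step 38: x=[4.4882] v=[-0.8459]
Step 39: x=[4.4453] v=[-0.8585]
Step 40: x=[4.4018] v=[-0.8704]
Step 41: x=[4.3577] v=[-0.8816]
Step 42: x=[4.3131] v=[-0.8921]
Step 43: x=[4.2680] v=[-0.9019]
Step 44: x=[4.2225] v=[-0.9110]
Step 45: x=[4.1765] v=[-0.9194]
Step 46: x=[4.1302] v=[-0.9270]
Step 47: x=[4.0835] v=[-0.9339]
Step 48: x=[4.0365] v=[-0.9400]
Step 49: x=[3.9892] v=[-0.9454]
Step 50: x=[3.9417] v=[-0.9500]
Step 51: x=[3.8940] v=[-0.9539]
Step 52: x=[3.8462] v=[-0.9570]
Step 53: x=[3.7982] v=[-0.9593]
Step 54: x=[3.7502] v=[-0.9609]
Step 55: x=[3.7021] v=[-0.9617]
Step 56: x=[3.6540] v=[-0.9617]
Step 57: x=[3.6060] v=[-0.9610]
Step 58: x=[3.5580] v=[-0.9595]
Step 59: x=[3.5101] v=[-0.9572]
Step 60: x=[3.4624] v=[-0.9542]
Step 61: x=[3.4149] v=[-0.9504]
Step 62: x=[3.3676] v=[-0.9458]
Step 63: x=[3.3206] v=[-0.9405]
Step 64: x=[3.2739] v=[-0.9344]
Step 65: x=[3.2275] v=[-0.9276]
Step 66: x=[3.1815] v=[-0.9200]
Step 67: x=[3.1359] v=[-0.9117]
Step 68: x=[3.0908] v=[-0.9027]
Step 69: x=[3.0462] v=[-0.8930]
Step 70: x=[3.0021] v=[-0.8825]
Step 71: x=[2.9585] v=[-0.8713]
Step 72: x=[2.9155] v=[-0.8594]
Step 73: x=[2.8732] v=[-0.8469]
Step 74: x=[2.8315] v=[-0.8337]
Step 75: x=[2.7905] v=[-0.8198]
Step 76: x=[2.7502] v=[-0.8053]
Step 77: x=[2.7107] v=[-0.7901]
v[0] did not become non-negative within 77 steps; using fallback time=3.8500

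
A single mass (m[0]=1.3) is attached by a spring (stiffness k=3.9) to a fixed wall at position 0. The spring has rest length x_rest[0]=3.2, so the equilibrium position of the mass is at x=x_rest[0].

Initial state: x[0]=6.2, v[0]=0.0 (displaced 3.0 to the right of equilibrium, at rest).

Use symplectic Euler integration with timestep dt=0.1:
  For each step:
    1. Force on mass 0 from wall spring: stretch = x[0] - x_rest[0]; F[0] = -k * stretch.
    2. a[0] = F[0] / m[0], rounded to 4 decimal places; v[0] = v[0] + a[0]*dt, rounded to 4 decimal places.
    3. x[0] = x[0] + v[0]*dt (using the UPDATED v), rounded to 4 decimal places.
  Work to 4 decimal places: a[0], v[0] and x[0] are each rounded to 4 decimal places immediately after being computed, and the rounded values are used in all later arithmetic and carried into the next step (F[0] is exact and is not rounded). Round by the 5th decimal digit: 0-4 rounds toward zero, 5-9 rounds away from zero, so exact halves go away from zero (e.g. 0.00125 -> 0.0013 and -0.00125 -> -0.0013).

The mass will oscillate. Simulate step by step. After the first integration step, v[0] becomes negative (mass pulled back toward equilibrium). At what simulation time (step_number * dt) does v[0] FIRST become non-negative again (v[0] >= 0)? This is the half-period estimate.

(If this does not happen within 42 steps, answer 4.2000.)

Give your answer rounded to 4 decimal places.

Answer: 1.9000

Derivation:
Step 0: x=[6.2000] v=[0.0000]
Step 1: x=[6.1100] v=[-0.9000]
Step 2: x=[5.9327] v=[-1.7730]
Step 3: x=[5.6734] v=[-2.5928]
Step 4: x=[5.3399] v=[-3.3348]
Step 5: x=[4.9422] v=[-3.9768]
Step 6: x=[4.4923] v=[-4.4995]
Step 7: x=[4.0036] v=[-4.8872]
Step 8: x=[3.4908] v=[-5.1283]
Step 9: x=[2.9693] v=[-5.2155]
Step 10: x=[2.4547] v=[-5.1463]
Step 11: x=[1.9624] v=[-4.9227]
Step 12: x=[1.5073] v=[-4.5514]
Step 13: x=[1.1029] v=[-4.0436]
Step 14: x=[0.7615] v=[-3.4145]
Step 15: x=[0.4932] v=[-2.6830]
Step 16: x=[0.3061] v=[-1.8710]
Step 17: x=[0.2058] v=[-1.0028]
Step 18: x=[0.1954] v=[-0.1045]
Step 19: x=[0.2751] v=[0.7969]
First v>=0 after going negative at step 19, time=1.9000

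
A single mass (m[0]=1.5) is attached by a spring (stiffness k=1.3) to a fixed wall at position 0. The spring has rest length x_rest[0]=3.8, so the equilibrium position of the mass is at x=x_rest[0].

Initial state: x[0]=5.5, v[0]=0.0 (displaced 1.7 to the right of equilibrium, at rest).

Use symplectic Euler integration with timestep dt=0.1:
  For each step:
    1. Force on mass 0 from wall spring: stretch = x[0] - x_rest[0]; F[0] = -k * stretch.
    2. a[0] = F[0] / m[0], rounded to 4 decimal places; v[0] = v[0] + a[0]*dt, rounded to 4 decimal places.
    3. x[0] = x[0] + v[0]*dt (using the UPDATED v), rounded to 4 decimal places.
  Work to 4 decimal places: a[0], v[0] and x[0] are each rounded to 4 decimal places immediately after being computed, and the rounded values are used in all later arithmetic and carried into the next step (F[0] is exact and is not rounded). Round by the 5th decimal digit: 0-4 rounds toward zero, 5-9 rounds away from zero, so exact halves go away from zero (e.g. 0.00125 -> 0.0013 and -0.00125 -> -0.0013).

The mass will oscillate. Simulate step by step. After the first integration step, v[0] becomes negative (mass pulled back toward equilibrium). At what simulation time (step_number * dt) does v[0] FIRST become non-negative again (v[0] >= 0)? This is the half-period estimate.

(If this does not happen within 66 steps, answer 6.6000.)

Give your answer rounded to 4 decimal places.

Answer: 3.4000

Derivation:
Step 0: x=[5.5000] v=[0.0000]
Step 1: x=[5.4853] v=[-0.1473]
Step 2: x=[5.4560] v=[-0.2934]
Step 3: x=[5.4123] v=[-0.4369]
Step 4: x=[5.3546] v=[-0.5766]
Step 5: x=[5.2835] v=[-0.7113]
Step 6: x=[5.1995] v=[-0.8399]
Step 7: x=[5.1034] v=[-0.9612]
Step 8: x=[4.9960] v=[-1.0742]
Step 9: x=[4.8782] v=[-1.1779]
Step 10: x=[4.7511] v=[-1.2713]
Step 11: x=[4.6157] v=[-1.3537]
Step 12: x=[4.4733] v=[-1.4244]
Step 13: x=[4.3250] v=[-1.4828]
Step 14: x=[4.1722] v=[-1.5283]
Step 15: x=[4.0161] v=[-1.5606]
Step 16: x=[3.8582] v=[-1.5793]
Step 17: x=[3.6998] v=[-1.5843]
Step 18: x=[3.5422] v=[-1.5756]
Step 19: x=[3.3869] v=[-1.5533]
Step 20: x=[3.2352] v=[-1.5175]
Step 21: x=[3.0883] v=[-1.4686]
Step 22: x=[2.9476] v=[-1.4069]
Step 23: x=[2.8143] v=[-1.3330]
Step 24: x=[2.6895] v=[-1.2476]
Step 25: x=[2.5744] v=[-1.1514]
Step 26: x=[2.4699] v=[-1.0452]
Step 27: x=[2.3769] v=[-0.9299]
Step 28: x=[2.2962] v=[-0.8066]
Step 29: x=[2.2286] v=[-0.6763]
Step 30: x=[2.1746] v=[-0.5401]
Step 31: x=[2.1347] v=[-0.3992]
Step 32: x=[2.1092] v=[-0.2549]
Step 33: x=[2.0984] v=[-0.1084]
Step 34: x=[2.1023] v=[0.0391]
First v>=0 after going negative at step 34, time=3.4000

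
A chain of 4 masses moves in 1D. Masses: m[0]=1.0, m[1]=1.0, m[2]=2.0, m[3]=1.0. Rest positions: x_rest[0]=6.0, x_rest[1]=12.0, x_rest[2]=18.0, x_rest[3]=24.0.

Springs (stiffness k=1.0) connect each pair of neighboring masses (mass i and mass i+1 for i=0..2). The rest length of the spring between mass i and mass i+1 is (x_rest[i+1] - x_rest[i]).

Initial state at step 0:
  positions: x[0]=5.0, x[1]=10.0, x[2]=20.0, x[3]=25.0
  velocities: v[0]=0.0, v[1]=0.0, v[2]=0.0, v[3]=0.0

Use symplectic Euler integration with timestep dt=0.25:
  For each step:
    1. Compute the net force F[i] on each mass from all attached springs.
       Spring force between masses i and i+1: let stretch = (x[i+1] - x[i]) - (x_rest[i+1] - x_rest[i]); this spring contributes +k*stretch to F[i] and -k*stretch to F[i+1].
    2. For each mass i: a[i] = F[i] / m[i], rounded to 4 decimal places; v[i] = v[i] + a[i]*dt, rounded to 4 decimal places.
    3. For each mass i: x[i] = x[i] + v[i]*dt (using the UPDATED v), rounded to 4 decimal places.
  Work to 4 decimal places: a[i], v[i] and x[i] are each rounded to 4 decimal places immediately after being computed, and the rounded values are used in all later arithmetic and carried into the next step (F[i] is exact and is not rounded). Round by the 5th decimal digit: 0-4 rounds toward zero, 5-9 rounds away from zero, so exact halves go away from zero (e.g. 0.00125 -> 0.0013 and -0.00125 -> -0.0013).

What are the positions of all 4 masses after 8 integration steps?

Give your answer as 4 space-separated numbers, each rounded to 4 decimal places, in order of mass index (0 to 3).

Step 0: x=[5.0000 10.0000 20.0000 25.0000] v=[0.0000 0.0000 0.0000 0.0000]
Step 1: x=[4.9375 10.3125 19.8438 25.0625] v=[-0.2500 1.2500 -0.6250 0.2500]
Step 2: x=[4.8359 10.8848 19.5528 25.1738] v=[-0.4063 2.2891 -1.1641 0.4453]
Step 3: x=[4.7374 11.6208 19.1666 25.3088] v=[-0.3941 2.9439 -1.5450 0.5401]
Step 4: x=[4.6941 12.3982 18.7365 25.4350] v=[-0.1733 3.1095 -1.7205 0.5046]
Step 5: x=[4.7573 13.0902 18.3176 25.5175] v=[0.2527 2.7681 -1.6755 0.3300]
Step 6: x=[4.9663 13.5881 17.9604 25.5250] v=[0.8359 1.9917 -1.4289 0.0300]
Step 7: x=[5.3392 13.8204 17.7029 25.4347] v=[1.4914 0.9293 -1.0299 -0.3612]
Step 8: x=[5.8671 13.7653 17.5657 25.2362] v=[2.1117 -0.2204 -0.5487 -0.7942]

Answer: 5.8671 13.7653 17.5657 25.2362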